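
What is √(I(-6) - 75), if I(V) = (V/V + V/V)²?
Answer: I*√71 ≈ 8.4261*I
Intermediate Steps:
I(V) = 4 (I(V) = (1 + 1)² = 2² = 4)
√(I(-6) - 75) = √(4 - 75) = √(-71) = I*√71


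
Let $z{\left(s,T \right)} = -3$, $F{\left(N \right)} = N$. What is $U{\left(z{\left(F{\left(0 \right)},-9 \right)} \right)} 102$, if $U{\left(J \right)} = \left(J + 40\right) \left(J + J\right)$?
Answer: $-22644$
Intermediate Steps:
$U{\left(J \right)} = 2 J \left(40 + J\right)$ ($U{\left(J \right)} = \left(40 + J\right) 2 J = 2 J \left(40 + J\right)$)
$U{\left(z{\left(F{\left(0 \right)},-9 \right)} \right)} 102 = 2 \left(-3\right) \left(40 - 3\right) 102 = 2 \left(-3\right) 37 \cdot 102 = \left(-222\right) 102 = -22644$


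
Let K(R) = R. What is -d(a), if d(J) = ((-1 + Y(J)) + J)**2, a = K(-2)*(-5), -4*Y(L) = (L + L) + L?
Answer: -9/4 ≈ -2.2500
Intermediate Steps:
Y(L) = -3*L/4 (Y(L) = -((L + L) + L)/4 = -(2*L + L)/4 = -3*L/4)
a = 10 (a = -2*(-5) = 10)
d(J) = (-1 + J/4)**2 (d(J) = ((-1 - 3*J/4) + J)**2 = (-1 + J/4)**2)
-d(a) = -(-4 + 10)**2/16 = -6**2/16 = -36/16 = -1*9/4 = -9/4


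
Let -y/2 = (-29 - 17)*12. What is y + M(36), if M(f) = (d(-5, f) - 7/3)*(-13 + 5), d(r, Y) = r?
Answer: 3488/3 ≈ 1162.7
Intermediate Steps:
y = 1104 (y = -2*(-29 - 17)*12 = -(-92)*12 = -2*(-552) = 1104)
M(f) = 176/3 (M(f) = (-5 - 7/3)*(-13 + 5) = (-5 - 7*1/3)*(-8) = (-5 - 7/3)*(-8) = -22/3*(-8) = 176/3)
y + M(36) = 1104 + 176/3 = 3488/3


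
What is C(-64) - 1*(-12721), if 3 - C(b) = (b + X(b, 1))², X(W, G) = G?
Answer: 8755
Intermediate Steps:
C(b) = 3 - (1 + b)² (C(b) = 3 - (b + 1)² = 3 - (1 + b)²)
C(-64) - 1*(-12721) = (3 - (1 - 64)²) - 1*(-12721) = (3 - 1*(-63)²) + 12721 = (3 - 1*3969) + 12721 = (3 - 3969) + 12721 = -3966 + 12721 = 8755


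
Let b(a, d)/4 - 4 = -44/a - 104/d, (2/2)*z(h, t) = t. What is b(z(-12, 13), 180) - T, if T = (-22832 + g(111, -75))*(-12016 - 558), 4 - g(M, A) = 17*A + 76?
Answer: -159098381822/585 ≈ -2.7196e+8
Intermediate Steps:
z(h, t) = t
g(M, A) = -72 - 17*A (g(M, A) = 4 - (17*A + 76) = 4 - (76 + 17*A) = 4 + (-76 - 17*A) = -72 - 17*A)
b(a, d) = 16 - 416/d - 176/a (b(a, d) = 16 + 4*(-44/a - 104/d) = 16 + 4*(-104/d - 44/a) = 16 + (-416/d - 176/a) = 16 - 416/d - 176/a)
T = 271963046 (T = (-22832 + (-72 - 17*(-75)))*(-12016 - 558) = (-22832 + (-72 + 1275))*(-12574) = (-22832 + 1203)*(-12574) = -21629*(-12574) = 271963046)
b(z(-12, 13), 180) - T = (16 - 416/180 - 176/13) - 1*271963046 = (16 - 416*1/180 - 176*1/13) - 271963046 = (16 - 104/45 - 176/13) - 271963046 = 88/585 - 271963046 = -159098381822/585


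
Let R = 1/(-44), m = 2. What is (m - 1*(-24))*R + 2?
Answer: 31/22 ≈ 1.4091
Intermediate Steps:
R = -1/44 ≈ -0.022727
(m - 1*(-24))*R + 2 = (2 - 1*(-24))*(-1/44) + 2 = (2 + 24)*(-1/44) + 2 = 26*(-1/44) + 2 = -13/22 + 2 = 31/22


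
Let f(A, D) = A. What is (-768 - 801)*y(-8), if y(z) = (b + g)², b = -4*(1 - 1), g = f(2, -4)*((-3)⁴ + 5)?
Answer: -46417296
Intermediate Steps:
g = 172 (g = 2*((-3)⁴ + 5) = 2*(81 + 5) = 2*86 = 172)
b = 0 (b = -4*0 = 0)
y(z) = 29584 (y(z) = (0 + 172)² = 172² = 29584)
(-768 - 801)*y(-8) = (-768 - 801)*29584 = -1569*29584 = -46417296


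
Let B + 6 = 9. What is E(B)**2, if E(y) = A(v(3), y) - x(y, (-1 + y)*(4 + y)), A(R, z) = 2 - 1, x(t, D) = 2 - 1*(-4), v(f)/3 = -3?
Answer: 25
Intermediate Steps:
B = 3 (B = -6 + 9 = 3)
v(f) = -9 (v(f) = 3*(-3) = -9)
x(t, D) = 6 (x(t, D) = 2 + 4 = 6)
A(R, z) = 1
E(y) = -5 (E(y) = 1 - 1*6 = 1 - 6 = -5)
E(B)**2 = (-5)**2 = 25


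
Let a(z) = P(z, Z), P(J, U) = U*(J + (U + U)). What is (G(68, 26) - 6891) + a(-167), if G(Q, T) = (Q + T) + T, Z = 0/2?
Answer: -6771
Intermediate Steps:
Z = 0 (Z = 0*(½) = 0)
P(J, U) = U*(J + 2*U)
a(z) = 0 (a(z) = 0*(z + 2*0) = 0*(z + 0) = 0*z = 0)
G(Q, T) = Q + 2*T
(G(68, 26) - 6891) + a(-167) = ((68 + 2*26) - 6891) + 0 = ((68 + 52) - 6891) + 0 = (120 - 6891) + 0 = -6771 + 0 = -6771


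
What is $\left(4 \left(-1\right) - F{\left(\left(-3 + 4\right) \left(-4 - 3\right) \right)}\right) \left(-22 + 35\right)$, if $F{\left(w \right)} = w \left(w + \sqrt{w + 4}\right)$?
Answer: $-689 + 91 i \sqrt{3} \approx -689.0 + 157.62 i$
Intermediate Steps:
$F{\left(w \right)} = w \left(w + \sqrt{4 + w}\right)$
$\left(4 \left(-1\right) - F{\left(\left(-3 + 4\right) \left(-4 - 3\right) \right)}\right) \left(-22 + 35\right) = \left(4 \left(-1\right) - \left(-3 + 4\right) \left(-4 - 3\right) \left(\left(-3 + 4\right) \left(-4 - 3\right) + \sqrt{4 + \left(-3 + 4\right) \left(-4 - 3\right)}\right)\right) \left(-22 + 35\right) = \left(-4 - 1 \left(-7\right) \left(1 \left(-7\right) + \sqrt{4 + 1 \left(-7\right)}\right)\right) 13 = \left(-4 - - 7 \left(-7 + \sqrt{4 - 7}\right)\right) 13 = \left(-4 - - 7 \left(-7 + \sqrt{-3}\right)\right) 13 = \left(-4 - - 7 \left(-7 + i \sqrt{3}\right)\right) 13 = \left(-4 - \left(49 - 7 i \sqrt{3}\right)\right) 13 = \left(-53 + 7 i \sqrt{3}\right) 13 = -689 + 91 i \sqrt{3}$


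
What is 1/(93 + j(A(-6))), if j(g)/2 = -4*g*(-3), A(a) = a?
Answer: -1/51 ≈ -0.019608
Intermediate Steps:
j(g) = 24*g (j(g) = 2*(-4*g*(-3)) = 2*(12*g) = 24*g)
1/(93 + j(A(-6))) = 1/(93 + 24*(-6)) = 1/(93 - 144) = 1/(-51) = -1/51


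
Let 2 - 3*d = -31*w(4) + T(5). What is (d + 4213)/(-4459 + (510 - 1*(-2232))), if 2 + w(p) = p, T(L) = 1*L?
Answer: -12698/5151 ≈ -2.4652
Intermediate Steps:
T(L) = L
w(p) = -2 + p
d = 59/3 (d = ⅔ - (-31*(-2 + 4) + 5)/3 = ⅔ - (-31*2 + 5)/3 = ⅔ - (-62 + 5)/3 = ⅔ - ⅓*(-57) = ⅔ + 19 = 59/3 ≈ 19.667)
(d + 4213)/(-4459 + (510 - 1*(-2232))) = (59/3 + 4213)/(-4459 + (510 - 1*(-2232))) = 12698/(3*(-4459 + (510 + 2232))) = 12698/(3*(-4459 + 2742)) = (12698/3)/(-1717) = (12698/3)*(-1/1717) = -12698/5151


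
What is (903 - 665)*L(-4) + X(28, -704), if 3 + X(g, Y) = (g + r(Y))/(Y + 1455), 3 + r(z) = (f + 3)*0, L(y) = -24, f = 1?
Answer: -4291940/751 ≈ -5715.0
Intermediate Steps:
r(z) = -3 (r(z) = -3 + (1 + 3)*0 = -3 + 4*0 = -3 + 0 = -3)
X(g, Y) = -3 + (-3 + g)/(1455 + Y) (X(g, Y) = -3 + (g - 3)/(Y + 1455) = -3 + (-3 + g)/(1455 + Y))
(903 - 665)*L(-4) + X(28, -704) = (903 - 665)*(-24) + (-4368 + 28 - 3*(-704))/(1455 - 704) = 238*(-24) + (-4368 + 28 + 2112)/751 = -5712 + (1/751)*(-2228) = -5712 - 2228/751 = -4291940/751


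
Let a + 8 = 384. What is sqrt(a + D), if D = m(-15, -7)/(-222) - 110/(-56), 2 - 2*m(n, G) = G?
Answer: 5*sqrt(4056458)/518 ≈ 19.441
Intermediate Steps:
a = 376 (a = -8 + 384 = 376)
m(n, G) = 1 - G/2
D = 1007/518 (D = (1 - 1/2*(-7))/(-222) - 110/(-56) = (1 + 7/2)*(-1/222) - 110*(-1/56) = (9/2)*(-1/222) + 55/28 = -3/148 + 55/28 = 1007/518 ≈ 1.9440)
sqrt(a + D) = sqrt(376 + 1007/518) = sqrt(195775/518) = 5*sqrt(4056458)/518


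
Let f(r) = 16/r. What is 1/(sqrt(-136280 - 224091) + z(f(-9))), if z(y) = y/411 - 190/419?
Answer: -1099662267834/865658895151429927 - 434785731663141*I*sqrt(11)/865658895151429927 ≈ -1.2703e-6 - 0.0016658*I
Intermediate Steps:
z(y) = -190/419 + y/411 (z(y) = y*(1/411) - 190*1/419 = y/411 - 190/419 = -190/419 + y/411)
1/(sqrt(-136280 - 224091) + z(f(-9))) = 1/(sqrt(-136280 - 224091) + (-190/419 + (16/(-9))/411)) = 1/(sqrt(-360371) + (-190/419 + (16*(-1/9))/411)) = 1/(181*I*sqrt(11) + (-190/419 + (1/411)*(-16/9))) = 1/(181*I*sqrt(11) + (-190/419 - 16/3699)) = 1/(181*I*sqrt(11) - 709514/1549881) = 1/(-709514/1549881 + 181*I*sqrt(11))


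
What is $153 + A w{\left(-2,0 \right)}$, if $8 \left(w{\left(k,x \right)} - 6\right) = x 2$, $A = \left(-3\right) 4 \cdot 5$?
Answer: $-207$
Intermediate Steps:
$A = -60$ ($A = \left(-12\right) 5 = -60$)
$w{\left(k,x \right)} = 6 + \frac{x}{4}$ ($w{\left(k,x \right)} = 6 + \frac{x 2}{8} = 6 + \frac{2 x}{8} = 6 + \frac{x}{4}$)
$153 + A w{\left(-2,0 \right)} = 153 - 60 \left(6 + \frac{1}{4} \cdot 0\right) = 153 - 60 \left(6 + 0\right) = 153 - 360 = -207$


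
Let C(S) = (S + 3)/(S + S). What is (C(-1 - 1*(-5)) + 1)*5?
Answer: 75/8 ≈ 9.3750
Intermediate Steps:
C(S) = (3 + S)/(2*S) (C(S) = (3 + S)/((2*S)) = (3 + S)*(1/(2*S)) = (3 + S)/(2*S))
(C(-1 - 1*(-5)) + 1)*5 = ((3 + (-1 - 1*(-5)))/(2*(-1 - 1*(-5))) + 1)*5 = ((3 + (-1 + 5))/(2*(-1 + 5)) + 1)*5 = ((½)*(3 + 4)/4 + 1)*5 = ((½)*(¼)*7 + 1)*5 = (7/8 + 1)*5 = (15/8)*5 = 75/8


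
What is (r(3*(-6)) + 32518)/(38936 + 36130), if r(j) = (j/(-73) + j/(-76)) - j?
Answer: 90256205/208233084 ≈ 0.43344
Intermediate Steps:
r(j) = -5697*j/5548 (r(j) = (j*(-1/73) + j*(-1/76)) - j = (-j/73 - j/76) - j = -149*j/5548 - j = -5697*j/5548)
(r(3*(-6)) + 32518)/(38936 + 36130) = (-17091*(-6)/5548 + 32518)/(38936 + 36130) = (-5697/5548*(-18) + 32518)/75066 = (51273/2774 + 32518)*(1/75066) = (90256205/2774)*(1/75066) = 90256205/208233084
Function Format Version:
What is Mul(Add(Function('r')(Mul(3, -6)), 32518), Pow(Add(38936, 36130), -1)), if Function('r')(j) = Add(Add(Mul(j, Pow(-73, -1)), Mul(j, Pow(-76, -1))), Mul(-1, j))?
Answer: Rational(90256205, 208233084) ≈ 0.43344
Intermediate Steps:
Function('r')(j) = Mul(Rational(-5697, 5548), j) (Function('r')(j) = Add(Add(Mul(j, Rational(-1, 73)), Mul(j, Rational(-1, 76))), Mul(-1, j)) = Add(Add(Mul(Rational(-1, 73), j), Mul(Rational(-1, 76), j)), Mul(-1, j)) = Add(Mul(Rational(-149, 5548), j), Mul(-1, j)) = Mul(Rational(-5697, 5548), j))
Mul(Add(Function('r')(Mul(3, -6)), 32518), Pow(Add(38936, 36130), -1)) = Mul(Add(Mul(Rational(-5697, 5548), Mul(3, -6)), 32518), Pow(Add(38936, 36130), -1)) = Mul(Add(Mul(Rational(-5697, 5548), -18), 32518), Pow(75066, -1)) = Mul(Add(Rational(51273, 2774), 32518), Rational(1, 75066)) = Mul(Rational(90256205, 2774), Rational(1, 75066)) = Rational(90256205, 208233084)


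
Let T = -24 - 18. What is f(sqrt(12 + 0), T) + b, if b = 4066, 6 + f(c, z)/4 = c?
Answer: 4042 + 8*sqrt(3) ≈ 4055.9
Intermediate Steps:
T = -42
f(c, z) = -24 + 4*c
f(sqrt(12 + 0), T) + b = (-24 + 4*sqrt(12 + 0)) + 4066 = (-24 + 4*sqrt(12)) + 4066 = (-24 + 4*(2*sqrt(3))) + 4066 = (-24 + 8*sqrt(3)) + 4066 = 4042 + 8*sqrt(3)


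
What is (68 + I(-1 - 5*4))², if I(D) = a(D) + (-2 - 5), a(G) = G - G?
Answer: 3721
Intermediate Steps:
a(G) = 0
I(D) = -7 (I(D) = 0 + (-2 - 5) = 0 - 7 = -7)
(68 + I(-1 - 5*4))² = (68 - 7)² = 61² = 3721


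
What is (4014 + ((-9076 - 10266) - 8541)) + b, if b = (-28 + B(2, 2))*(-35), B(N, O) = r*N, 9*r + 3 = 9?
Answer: -68807/3 ≈ -22936.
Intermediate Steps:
r = ⅔ (r = -⅓ + (⅑)*9 = -⅓ + 1 = ⅔ ≈ 0.66667)
B(N, O) = 2*N/3
b = 2800/3 (b = (-28 + (⅔)*2)*(-35) = (-28 + 4/3)*(-35) = -80/3*(-35) = 2800/3 ≈ 933.33)
(4014 + ((-9076 - 10266) - 8541)) + b = (4014 + ((-9076 - 10266) - 8541)) + 2800/3 = (4014 + (-19342 - 8541)) + 2800/3 = (4014 - 27883) + 2800/3 = -23869 + 2800/3 = -68807/3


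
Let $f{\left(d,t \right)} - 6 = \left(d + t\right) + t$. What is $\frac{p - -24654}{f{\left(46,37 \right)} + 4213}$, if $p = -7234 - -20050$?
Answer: $\frac{37470}{4339} \approx 8.6356$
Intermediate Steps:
$f{\left(d,t \right)} = 6 + d + 2 t$ ($f{\left(d,t \right)} = 6 + \left(\left(d + t\right) + t\right) = 6 + \left(d + 2 t\right) = 6 + d + 2 t$)
$p = 12816$ ($p = -7234 + 20050 = 12816$)
$\frac{p - -24654}{f{\left(46,37 \right)} + 4213} = \frac{12816 - -24654}{\left(6 + 46 + 2 \cdot 37\right) + 4213} = \frac{12816 + 24654}{\left(6 + 46 + 74\right) + 4213} = \frac{37470}{126 + 4213} = \frac{37470}{4339}$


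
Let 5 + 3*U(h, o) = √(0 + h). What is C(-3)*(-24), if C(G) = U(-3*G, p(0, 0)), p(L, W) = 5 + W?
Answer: 16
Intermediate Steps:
U(h, o) = -5/3 + √h/3 (U(h, o) = -5/3 + √(0 + h)/3 = -5/3 + √h/3)
C(G) = -5/3 + √3*√(-G)/3 (C(G) = -5/3 + √(-3*G)/3 = -5/3 + (√3*√(-G))/3 = -5/3 + √3*√(-G)/3)
C(-3)*(-24) = (-5/3 + √3*√(-1*(-3))/3)*(-24) = (-5/3 + √3*√3/3)*(-24) = (-5/3 + 1)*(-24) = -⅔*(-24) = 16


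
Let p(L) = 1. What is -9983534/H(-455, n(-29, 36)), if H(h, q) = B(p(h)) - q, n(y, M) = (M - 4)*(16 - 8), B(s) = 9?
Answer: 9983534/247 ≈ 40419.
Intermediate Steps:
n(y, M) = -32 + 8*M (n(y, M) = (-4 + M)*8 = -32 + 8*M)
H(h, q) = 9 - q
-9983534/H(-455, n(-29, 36)) = -9983534/(9 - (-32 + 8*36)) = -9983534/(9 - (-32 + 288)) = -9983534/(9 - 1*256) = -9983534/(9 - 256) = -9983534/(-247) = -9983534*(-1/247) = 9983534/247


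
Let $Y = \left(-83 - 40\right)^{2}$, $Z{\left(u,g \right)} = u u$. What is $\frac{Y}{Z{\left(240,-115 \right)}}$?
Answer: $\frac{1681}{6400} \approx 0.26266$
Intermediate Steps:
$Z{\left(u,g \right)} = u^{2}$
$Y = 15129$ ($Y = \left(-123\right)^{2} = 15129$)
$\frac{Y}{Z{\left(240,-115 \right)}} = \frac{15129}{240^{2}} = \frac{15129}{57600} = 15129 \cdot \frac{1}{57600} = \frac{1681}{6400}$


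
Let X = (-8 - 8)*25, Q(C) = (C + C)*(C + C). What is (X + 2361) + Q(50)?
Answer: 11961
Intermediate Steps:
Q(C) = 4*C**2 (Q(C) = (2*C)*(2*C) = 4*C**2)
X = -400 (X = -16*25 = -400)
(X + 2361) + Q(50) = (-400 + 2361) + 4*50**2 = 1961 + 4*2500 = 1961 + 10000 = 11961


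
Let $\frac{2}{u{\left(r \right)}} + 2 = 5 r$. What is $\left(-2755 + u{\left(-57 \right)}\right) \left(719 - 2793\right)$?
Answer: $\frac{1639884838}{287} \approx 5.7139 \cdot 10^{6}$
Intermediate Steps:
$u{\left(r \right)} = \frac{2}{-2 + 5 r}$
$\left(-2755 + u{\left(-57 \right)}\right) \left(719 - 2793\right) = \left(-2755 + \frac{2}{-2 + 5 \left(-57\right)}\right) \left(719 - 2793\right) = \left(-2755 + \frac{2}{-2 - 285}\right) \left(-2074\right) = \left(-2755 + \frac{2}{-287}\right) \left(-2074\right) = \left(-2755 + 2 \left(- \frac{1}{287}\right)\right) \left(-2074\right) = \left(-2755 - \frac{2}{287}\right) \left(-2074\right) = \left(- \frac{790687}{287}\right) \left(-2074\right) = \frac{1639884838}{287}$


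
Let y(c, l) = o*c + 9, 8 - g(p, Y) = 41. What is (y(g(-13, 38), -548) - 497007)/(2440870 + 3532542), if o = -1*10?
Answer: -124167/1493353 ≈ -0.083146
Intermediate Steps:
g(p, Y) = -33 (g(p, Y) = 8 - 1*41 = 8 - 41 = -33)
o = -10
y(c, l) = 9 - 10*c (y(c, l) = -10*c + 9 = 9 - 10*c)
(y(g(-13, 38), -548) - 497007)/(2440870 + 3532542) = ((9 - 10*(-33)) - 497007)/(2440870 + 3532542) = ((9 + 330) - 497007)/5973412 = (339 - 497007)*(1/5973412) = -496668*1/5973412 = -124167/1493353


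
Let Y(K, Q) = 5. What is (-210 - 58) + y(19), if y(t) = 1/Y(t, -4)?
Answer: -1339/5 ≈ -267.80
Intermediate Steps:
y(t) = ⅕ (y(t) = 1/5 = ⅕)
(-210 - 58) + y(19) = (-210 - 58) + ⅕ = -268 + ⅕ = -1339/5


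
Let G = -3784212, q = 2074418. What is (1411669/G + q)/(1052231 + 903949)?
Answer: 7850036076947/7402599830160 ≈ 1.0604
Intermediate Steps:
(1411669/G + q)/(1052231 + 903949) = (1411669/(-3784212) + 2074418)/(1052231 + 903949) = (1411669*(-1/3784212) + 2074418)/1956180 = (-1411669/3784212 + 2074418)*(1/1956180) = (7850036076947/3784212)*(1/1956180) = 7850036076947/7402599830160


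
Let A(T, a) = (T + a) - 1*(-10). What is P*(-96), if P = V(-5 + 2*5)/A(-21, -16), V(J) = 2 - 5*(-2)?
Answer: 128/3 ≈ 42.667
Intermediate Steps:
A(T, a) = 10 + T + a (A(T, a) = (T + a) + 10 = 10 + T + a)
V(J) = 12 (V(J) = 2 + 10 = 12)
P = -4/9 (P = 12/(10 - 21 - 16) = 12/(-27) = 12*(-1/27) = -4/9 ≈ -0.44444)
P*(-96) = -4/9*(-96) = 128/3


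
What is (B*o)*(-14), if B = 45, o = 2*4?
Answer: -5040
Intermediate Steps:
o = 8
(B*o)*(-14) = (45*8)*(-14) = 360*(-14) = -5040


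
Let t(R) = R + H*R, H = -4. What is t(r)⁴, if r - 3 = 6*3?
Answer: 15752961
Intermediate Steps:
r = 21 (r = 3 + 6*3 = 3 + 18 = 21)
t(R) = -3*R (t(R) = R - 4*R = -3*R)
t(r)⁴ = (-3*21)⁴ = (-63)⁴ = 15752961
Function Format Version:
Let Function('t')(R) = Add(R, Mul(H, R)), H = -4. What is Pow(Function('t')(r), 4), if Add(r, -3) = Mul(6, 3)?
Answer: 15752961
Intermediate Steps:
r = 21 (r = Add(3, Mul(6, 3)) = Add(3, 18) = 21)
Function('t')(R) = Mul(-3, R) (Function('t')(R) = Add(R, Mul(-4, R)) = Mul(-3, R))
Pow(Function('t')(r), 4) = Pow(Mul(-3, 21), 4) = Pow(-63, 4) = 15752961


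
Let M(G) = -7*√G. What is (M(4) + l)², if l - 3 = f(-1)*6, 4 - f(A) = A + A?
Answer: 625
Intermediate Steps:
f(A) = 4 - 2*A (f(A) = 4 - (A + A) = 4 - 2*A)
l = 39 (l = 3 + (4 - 2*(-1))*6 = 3 + (4 + 2)*6 = 3 + 6*6 = 3 + 36 = 39)
(M(4) + l)² = (-7*√4 + 39)² = (-7*2 + 39)² = (-14 + 39)² = 25² = 625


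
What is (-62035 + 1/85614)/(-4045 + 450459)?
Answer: -5311064489/38219288196 ≈ -0.13896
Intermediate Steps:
(-62035 + 1/85614)/(-4045 + 450459) = (-62035 + 1/85614)/446414 = -5311064489/85614*1/446414 = -5311064489/38219288196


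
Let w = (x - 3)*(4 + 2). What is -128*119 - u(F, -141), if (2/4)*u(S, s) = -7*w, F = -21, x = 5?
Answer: -15064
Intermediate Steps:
w = 12 (w = (5 - 3)*(4 + 2) = 2*6 = 12)
u(S, s) = -168 (u(S, s) = 2*(-7*12) = 2*(-84) = -168)
-128*119 - u(F, -141) = -128*119 - 1*(-168) = -15232 + 168 = -15064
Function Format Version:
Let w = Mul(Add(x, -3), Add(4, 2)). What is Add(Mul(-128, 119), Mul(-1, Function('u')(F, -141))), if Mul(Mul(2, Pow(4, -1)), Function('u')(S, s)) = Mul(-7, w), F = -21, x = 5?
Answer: -15064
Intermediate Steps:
w = 12 (w = Mul(Add(5, -3), Add(4, 2)) = Mul(2, 6) = 12)
Function('u')(S, s) = -168 (Function('u')(S, s) = Mul(2, Mul(-7, 12)) = Mul(2, -84) = -168)
Add(Mul(-128, 119), Mul(-1, Function('u')(F, -141))) = Add(Mul(-128, 119), Mul(-1, -168)) = Add(-15232, 168) = -15064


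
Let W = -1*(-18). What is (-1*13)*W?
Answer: -234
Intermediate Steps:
W = 18
(-1*13)*W = -1*13*18 = -13*18 = -234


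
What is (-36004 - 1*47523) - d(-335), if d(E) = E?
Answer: -83192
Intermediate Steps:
(-36004 - 1*47523) - d(-335) = (-36004 - 1*47523) - 1*(-335) = (-36004 - 47523) + 335 = -83527 + 335 = -83192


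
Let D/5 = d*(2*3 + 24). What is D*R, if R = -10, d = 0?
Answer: 0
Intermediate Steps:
D = 0 (D = 5*(0*(2*3 + 24)) = 5*(0*(6 + 24)) = 5*(0*30) = 5*0 = 0)
D*R = 0*(-10) = 0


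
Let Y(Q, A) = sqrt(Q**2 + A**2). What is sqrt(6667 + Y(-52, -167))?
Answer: sqrt(6667 + sqrt(30593)) ≈ 82.716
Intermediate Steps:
Y(Q, A) = sqrt(A**2 + Q**2)
sqrt(6667 + Y(-52, -167)) = sqrt(6667 + sqrt((-167)**2 + (-52)**2)) = sqrt(6667 + sqrt(27889 + 2704)) = sqrt(6667 + sqrt(30593))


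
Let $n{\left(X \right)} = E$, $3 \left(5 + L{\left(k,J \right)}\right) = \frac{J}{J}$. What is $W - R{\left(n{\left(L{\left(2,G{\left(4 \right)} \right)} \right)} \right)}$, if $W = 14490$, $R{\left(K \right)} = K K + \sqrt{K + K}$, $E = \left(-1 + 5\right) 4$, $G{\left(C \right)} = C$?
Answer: $14234 - 4 \sqrt{2} \approx 14228.0$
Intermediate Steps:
$L{\left(k,J \right)} = - \frac{14}{3}$ ($L{\left(k,J \right)} = -5 + \frac{J \frac{1}{J}}{3} = -5 + \frac{1}{3} \cdot 1 = -5 + \frac{1}{3} = - \frac{14}{3}$)
$E = 16$ ($E = 4 \cdot 4 = 16$)
$n{\left(X \right)} = 16$
$R{\left(K \right)} = K^{2} + \sqrt{2} \sqrt{K}$ ($R{\left(K \right)} = K^{2} + \sqrt{2 K} = K^{2} + \sqrt{2} \sqrt{K}$)
$W - R{\left(n{\left(L{\left(2,G{\left(4 \right)} \right)} \right)} \right)} = 14490 - \left(16^{2} + \sqrt{2} \sqrt{16}\right) = 14490 - \left(256 + \sqrt{2} \cdot 4\right) = 14490 - \left(256 + 4 \sqrt{2}\right) = 14234 - 4 \sqrt{2}$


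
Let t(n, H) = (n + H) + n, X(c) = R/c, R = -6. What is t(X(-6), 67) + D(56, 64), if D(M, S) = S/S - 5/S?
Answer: 4475/64 ≈ 69.922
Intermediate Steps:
D(M, S) = 1 - 5/S
X(c) = -6/c
t(n, H) = H + 2*n (t(n, H) = (H + n) + n = H + 2*n)
t(X(-6), 67) + D(56, 64) = (67 + 2*(-6/(-6))) + (-5 + 64)/64 = (67 + 2*(-6*(-⅙))) + (1/64)*59 = (67 + 2*1) + 59/64 = (67 + 2) + 59/64 = 69 + 59/64 = 4475/64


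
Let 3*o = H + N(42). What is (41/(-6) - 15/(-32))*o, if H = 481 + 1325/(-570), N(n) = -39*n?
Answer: 80751593/32832 ≈ 2459.5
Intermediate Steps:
H = 54569/114 (H = 481 + 1325*(-1/570) = 481 - 265/114 = 54569/114 ≈ 478.68)
o = -132163/342 (o = (54569/114 - 39*42)/3 = (54569/114 - 1638)/3 = (⅓)*(-132163/114) = -132163/342 ≈ -386.44)
(41/(-6) - 15/(-32))*o = (41/(-6) - 15/(-32))*(-132163/342) = (41*(-⅙) - 15*(-1/32))*(-132163/342) = (-41/6 + 15/32)*(-132163/342) = -611/96*(-132163/342) = 80751593/32832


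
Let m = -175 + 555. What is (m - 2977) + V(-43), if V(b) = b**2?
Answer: -748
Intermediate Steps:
m = 380
(m - 2977) + V(-43) = (380 - 2977) + (-43)**2 = -2597 + 1849 = -748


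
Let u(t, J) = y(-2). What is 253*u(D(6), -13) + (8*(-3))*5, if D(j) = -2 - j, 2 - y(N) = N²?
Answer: -626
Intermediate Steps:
y(N) = 2 - N²
u(t, J) = -2 (u(t, J) = 2 - 1*(-2)² = 2 - 1*4 = 2 - 4 = -2)
253*u(D(6), -13) + (8*(-3))*5 = 253*(-2) + (8*(-3))*5 = -506 - 24*5 = -506 - 120 = -626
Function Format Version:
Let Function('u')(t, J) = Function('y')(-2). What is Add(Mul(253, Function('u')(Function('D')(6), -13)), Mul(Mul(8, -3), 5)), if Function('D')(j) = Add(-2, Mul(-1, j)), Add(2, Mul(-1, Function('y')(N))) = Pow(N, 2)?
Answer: -626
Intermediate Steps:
Function('y')(N) = Add(2, Mul(-1, Pow(N, 2)))
Function('u')(t, J) = -2 (Function('u')(t, J) = Add(2, Mul(-1, Pow(-2, 2))) = Add(2, Mul(-1, 4)) = Add(2, -4) = -2)
Add(Mul(253, Function('u')(Function('D')(6), -13)), Mul(Mul(8, -3), 5)) = Add(Mul(253, -2), Mul(Mul(8, -3), 5)) = Add(-506, Mul(-24, 5)) = Add(-506, -120) = -626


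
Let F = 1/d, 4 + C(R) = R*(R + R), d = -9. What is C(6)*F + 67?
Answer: 535/9 ≈ 59.444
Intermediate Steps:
C(R) = -4 + 2*R² (C(R) = -4 + R*(R + R) = -4 + R*(2*R) = -4 + 2*R²)
F = -⅑ (F = 1/(-9) = -⅑ ≈ -0.11111)
C(6)*F + 67 = (-4 + 2*6²)*(-⅑) + 67 = (-4 + 2*36)*(-⅑) + 67 = (-4 + 72)*(-⅑) + 67 = 68*(-⅑) + 67 = -68/9 + 67 = 535/9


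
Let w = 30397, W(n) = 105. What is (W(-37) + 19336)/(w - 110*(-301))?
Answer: 19441/63507 ≈ 0.30612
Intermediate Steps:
(W(-37) + 19336)/(w - 110*(-301)) = (105 + 19336)/(30397 - 110*(-301)) = 19441/(30397 + 33110) = 19441/63507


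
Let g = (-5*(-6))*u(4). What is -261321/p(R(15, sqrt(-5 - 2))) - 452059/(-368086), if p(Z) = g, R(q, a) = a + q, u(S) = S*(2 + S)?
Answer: -15977186521/44170320 ≈ -361.72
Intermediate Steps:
g = 720 (g = (-5*(-6))*(4*(2 + 4)) = 30*(4*6) = 30*24 = 720)
p(Z) = 720
-261321/p(R(15, sqrt(-5 - 2))) - 452059/(-368086) = -261321/720 - 452059/(-368086) = -261321*1/720 - 452059*(-1/368086) = -87107/240 + 452059/368086 = -15977186521/44170320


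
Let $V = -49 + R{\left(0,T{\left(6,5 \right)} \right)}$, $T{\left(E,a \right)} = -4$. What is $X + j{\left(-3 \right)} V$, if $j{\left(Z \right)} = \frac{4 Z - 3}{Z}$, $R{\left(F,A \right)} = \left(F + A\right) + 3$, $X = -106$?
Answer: $-356$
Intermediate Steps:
$R{\left(F,A \right)} = 3 + A + F$ ($R{\left(F,A \right)} = \left(A + F\right) + 3 = 3 + A + F$)
$V = -50$ ($V = -49 + \left(3 - 4 + 0\right) = -49 - 1 = -50$)
$j{\left(Z \right)} = \frac{-3 + 4 Z}{Z}$
$X + j{\left(-3 \right)} V = -106 + \left(4 - \frac{3}{-3}\right) \left(-50\right) = -106 + \left(4 - -1\right) \left(-50\right) = -106 + \left(4 + 1\right) \left(-50\right) = -106 + 5 \left(-50\right) = -106 - 250 = -356$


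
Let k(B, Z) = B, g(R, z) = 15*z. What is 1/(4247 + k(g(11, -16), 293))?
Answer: 1/4007 ≈ 0.00024956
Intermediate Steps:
1/(4247 + k(g(11, -16), 293)) = 1/(4247 + 15*(-16)) = 1/(4247 - 240) = 1/4007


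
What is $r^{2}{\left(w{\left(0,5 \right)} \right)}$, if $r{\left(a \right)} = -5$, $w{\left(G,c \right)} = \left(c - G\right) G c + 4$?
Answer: $25$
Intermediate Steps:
$w{\left(G,c \right)} = 4 + G c \left(c - G\right)$ ($w{\left(G,c \right)} = G \left(c - G\right) c + 4 = G c \left(c - G\right) + 4 = 4 + G c \left(c - G\right)$)
$r^{2}{\left(w{\left(0,5 \right)} \right)} = \left(-5\right)^{2} = 25$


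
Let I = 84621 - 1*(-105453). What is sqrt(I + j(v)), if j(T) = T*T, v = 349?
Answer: 25*sqrt(499) ≈ 558.46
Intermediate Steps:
I = 190074 (I = 84621 + 105453 = 190074)
j(T) = T**2
sqrt(I + j(v)) = sqrt(190074 + 349**2) = sqrt(190074 + 121801) = sqrt(311875) = 25*sqrt(499)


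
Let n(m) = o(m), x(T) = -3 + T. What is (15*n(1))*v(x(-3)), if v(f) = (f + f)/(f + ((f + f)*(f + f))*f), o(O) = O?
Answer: 6/29 ≈ 0.20690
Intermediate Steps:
v(f) = 2*f/(f + 4*f**3) (v(f) = (2*f)/(f + ((2*f)*(2*f))*f) = (2*f)/(f + (4*f**2)*f) = (2*f)/(f + 4*f**3) = 2*f/(f + 4*f**3))
n(m) = m
(15*n(1))*v(x(-3)) = (15*1)*(2/(1 + 4*(-3 - 3)**2)) = 15*(2/(1 + 4*(-6)**2)) = 15*(2/(1 + 4*36)) = 15*(2/(1 + 144)) = 15*(2/145) = 6/29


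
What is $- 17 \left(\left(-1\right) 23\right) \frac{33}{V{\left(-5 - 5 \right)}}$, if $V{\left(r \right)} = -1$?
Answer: $-12903$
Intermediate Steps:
$- 17 \left(\left(-1\right) 23\right) \frac{33}{V{\left(-5 - 5 \right)}} = - 17 \left(\left(-1\right) 23\right) \frac{33}{-1} = \left(-17\right) \left(-23\right) 33 \left(-1\right) = 391 \left(-33\right) = -12903$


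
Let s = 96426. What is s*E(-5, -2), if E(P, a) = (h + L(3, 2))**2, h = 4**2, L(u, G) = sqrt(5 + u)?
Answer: 25456464 + 6171264*sqrt(2) ≈ 3.4184e+7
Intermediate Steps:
h = 16
E(P, a) = (16 + 2*sqrt(2))**2 (E(P, a) = (16 + sqrt(5 + 3))**2 = (16 + sqrt(8))**2 = (16 + 2*sqrt(2))**2)
s*E(-5, -2) = 96426*(264 + 64*sqrt(2)) = 25456464 + 6171264*sqrt(2)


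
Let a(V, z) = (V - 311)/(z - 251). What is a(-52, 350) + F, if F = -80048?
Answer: -240155/3 ≈ -80052.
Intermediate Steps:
a(V, z) = (-311 + V)/(-251 + z)
a(-52, 350) + F = (-311 - 52)/(-251 + 350) - 80048 = -363/99 - 80048 = (1/99)*(-363) - 80048 = -11/3 - 80048 = -240155/3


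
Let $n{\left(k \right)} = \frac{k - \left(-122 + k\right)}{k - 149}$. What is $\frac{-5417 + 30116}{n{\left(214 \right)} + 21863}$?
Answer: $\frac{535145}{473739} \approx 1.1296$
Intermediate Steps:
$n{\left(k \right)} = \frac{122}{-149 + k}$
$\frac{-5417 + 30116}{n{\left(214 \right)} + 21863} = \frac{-5417 + 30116}{\frac{122}{-149 + 214} + 21863} = \frac{24699}{\frac{122}{65} + 21863} = \frac{24699}{\frac{1421217}{65}} = 24699 \cdot \frac{65}{1421217} = \frac{535145}{473739}$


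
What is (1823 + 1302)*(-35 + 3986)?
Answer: 12346875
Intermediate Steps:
(1823 + 1302)*(-35 + 3986) = 3125*3951 = 12346875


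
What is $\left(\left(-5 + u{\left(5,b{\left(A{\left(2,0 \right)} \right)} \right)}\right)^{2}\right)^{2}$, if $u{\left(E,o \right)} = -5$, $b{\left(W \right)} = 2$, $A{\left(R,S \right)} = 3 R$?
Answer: $10000$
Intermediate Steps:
$\left(\left(-5 + u{\left(5,b{\left(A{\left(2,0 \right)} \right)} \right)}\right)^{2}\right)^{2} = \left(\left(-5 - 5\right)^{2}\right)^{2} = \left(\left(-10\right)^{2}\right)^{2} = 100^{2} = 10000$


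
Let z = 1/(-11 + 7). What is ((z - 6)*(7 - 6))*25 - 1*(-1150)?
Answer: 3975/4 ≈ 993.75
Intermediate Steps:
z = -¼ (z = 1/(-4) = -¼ ≈ -0.25000)
((z - 6)*(7 - 6))*25 - 1*(-1150) = ((-¼ - 6)*(7 - 6))*25 - 1*(-1150) = -25/4*1*25 + 1150 = -25/4*25 + 1150 = -625/4 + 1150 = 3975/4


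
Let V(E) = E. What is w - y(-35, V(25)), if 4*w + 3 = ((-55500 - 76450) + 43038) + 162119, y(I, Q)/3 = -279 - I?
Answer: 19033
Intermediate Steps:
y(I, Q) = -837 - 3*I (y(I, Q) = 3*(-279 - I) = -837 - 3*I)
w = 18301 (w = -¾ + (((-55500 - 76450) + 43038) + 162119)/4 = -¾ + ((-131950 + 43038) + 162119)/4 = -¾ + (-88912 + 162119)/4 = -¾ + (¼)*73207 = -¾ + 73207/4 = 18301)
w - y(-35, V(25)) = 18301 - (-837 - 3*(-35)) = 18301 - (-837 + 105) = 18301 - 1*(-732) = 18301 + 732 = 19033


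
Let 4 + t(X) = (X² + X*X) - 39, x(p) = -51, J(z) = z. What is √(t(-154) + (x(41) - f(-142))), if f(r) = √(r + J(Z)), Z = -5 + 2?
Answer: √(47338 - I*√145) ≈ 217.57 - 0.028*I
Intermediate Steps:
Z = -3
t(X) = -43 + 2*X² (t(X) = -4 + ((X² + X*X) - 39) = -4 + ((X² + X²) - 39) = -4 + (2*X² - 39) = -4 + (-39 + 2*X²) = -43 + 2*X²)
f(r) = √(-3 + r) (f(r) = √(r - 3) = √(-3 + r))
√(t(-154) + (x(41) - f(-142))) = √((-43 + 2*(-154)²) + (-51 - √(-3 - 142))) = √((-43 + 2*23716) + (-51 - √(-145))) = √((-43 + 47432) + (-51 - I*√145)) = √(47389 + (-51 - I*√145)) = √(47338 - I*√145)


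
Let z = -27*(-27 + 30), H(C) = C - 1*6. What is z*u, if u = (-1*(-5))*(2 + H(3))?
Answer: 405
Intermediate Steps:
H(C) = -6 + C (H(C) = C - 6 = -6 + C)
u = -5 (u = (-1*(-5))*(2 + (-6 + 3)) = 5*(2 - 3) = 5*(-1) = -5)
z = -81 (z = -27*3 = -81)
z*u = -81*(-5) = 405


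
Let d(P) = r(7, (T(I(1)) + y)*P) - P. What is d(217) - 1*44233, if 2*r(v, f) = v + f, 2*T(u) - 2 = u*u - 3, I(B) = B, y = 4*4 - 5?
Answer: -43253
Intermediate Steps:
y = 11 (y = 16 - 5 = 11)
T(u) = -½ + u²/2 (T(u) = 1 + (u*u - 3)/2 = 1 + (u² - 3)/2 = 1 + (-3 + u²)/2 = 1 + (-3/2 + u²/2) = -½ + u²/2)
r(v, f) = f/2 + v/2 (r(v, f) = (v + f)/2 = (f + v)/2 = f/2 + v/2)
d(P) = 7/2 + 9*P/2 (d(P) = ((((-½ + (½)*1²) + 11)*P)/2 + (½)*7) - P = ((((-½ + (½)*1) + 11)*P)/2 + 7/2) - P = ((((-½ + ½) + 11)*P)/2 + 7/2) - P = (((0 + 11)*P)/2 + 7/2) - P = ((11*P)/2 + 7/2) - P = (11*P/2 + 7/2) - P = (7/2 + 11*P/2) - P = 7/2 + 9*P/2)
d(217) - 1*44233 = (7/2 + (9/2)*217) - 1*44233 = (7/2 + 1953/2) - 44233 = 980 - 44233 = -43253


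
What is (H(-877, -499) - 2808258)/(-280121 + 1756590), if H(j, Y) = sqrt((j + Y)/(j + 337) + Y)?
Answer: -2808258/1476469 + I*sqrt(1005315)/66441105 ≈ -1.902 + 1.5091e-5*I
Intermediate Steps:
H(j, Y) = sqrt(Y + (Y + j)/(337 + j)) (H(j, Y) = sqrt((Y + j)/(337 + j) + Y) = sqrt(Y + (Y + j)/(337 + j)))
(H(-877, -499) - 2808258)/(-280121 + 1756590) = (sqrt((-499 - 877 - 499*(337 - 877))/(337 - 877)) - 2808258)/(-280121 + 1756590) = (sqrt((-499 - 877 - 499*(-540))/(-540)) - 2808258)/1476469 = (sqrt(-(-499 - 877 + 269460)/540) - 2808258)*(1/1476469) = (sqrt(-1/540*268084) - 2808258)*(1/1476469) = (sqrt(-67021/135) - 2808258)*(1/1476469) = (I*sqrt(1005315)/45 - 2808258)*(1/1476469) = (-2808258 + I*sqrt(1005315)/45)*(1/1476469) = -2808258/1476469 + I*sqrt(1005315)/66441105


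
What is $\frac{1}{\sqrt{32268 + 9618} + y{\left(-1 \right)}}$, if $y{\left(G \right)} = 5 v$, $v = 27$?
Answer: $- \frac{15}{2629} + \frac{\sqrt{4654}}{7887} \approx 0.0029441$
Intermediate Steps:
$y{\left(G \right)} = 135$ ($y{\left(G \right)} = 5 \cdot 27 = 135$)
$\frac{1}{\sqrt{32268 + 9618} + y{\left(-1 \right)}} = \frac{1}{\sqrt{32268 + 9618} + 135} = \frac{1}{\sqrt{41886} + 135} = \frac{1}{3 \sqrt{4654} + 135} = \frac{1}{135 + 3 \sqrt{4654}}$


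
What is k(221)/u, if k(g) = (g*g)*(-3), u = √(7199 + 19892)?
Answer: -146523*√27091/27091 ≈ -890.21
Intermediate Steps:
u = √27091 ≈ 164.59
k(g) = -3*g² (k(g) = g²*(-3) = -3*g²)
k(221)/u = (-3*221²)/(√27091) = (-3*48841)*(√27091/27091) = -146523*√27091/27091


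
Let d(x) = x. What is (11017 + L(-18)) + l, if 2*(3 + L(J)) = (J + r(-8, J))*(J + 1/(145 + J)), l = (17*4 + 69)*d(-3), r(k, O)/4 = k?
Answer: 1403706/127 ≈ 11053.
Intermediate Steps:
r(k, O) = 4*k
l = -411 (l = (17*4 + 69)*(-3) = (68 + 69)*(-3) = 137*(-3) = -411)
L(J) = -3 + (-32 + J)*(J + 1/(145 + J))/2 (L(J) = -3 + ((J + 4*(-8))*(J + 1/(145 + J)))/2 = -3 + ((J - 32)*(J + 1/(145 + J)))/2 = -3 + ((-32 + J)*(J + 1/(145 + J)))/2 = -3 + (-32 + J)*(J + 1/(145 + J))/2)
(11017 + L(-18)) + l = (11017 + (-902 + (-18)**3 - 4645*(-18) + 113*(-18)**2)/(2*(145 - 18))) - 411 = (11017 + (1/2)*(-902 - 5832 + 83610 + 113*324)/127) - 411 = (11017 + (1/2)*(1/127)*(-902 - 5832 + 83610 + 36612)) - 411 = (11017 + (1/2)*(1/127)*113488) - 411 = (11017 + 56744/127) - 411 = 1455903/127 - 411 = 1403706/127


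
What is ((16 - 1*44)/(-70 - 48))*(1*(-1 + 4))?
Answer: 42/59 ≈ 0.71186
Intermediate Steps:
((16 - 1*44)/(-70 - 48))*(1*(-1 + 4)) = ((16 - 44)/(-118))*(1*3) = -28*(-1/118)*3 = (14/59)*3 = 42/59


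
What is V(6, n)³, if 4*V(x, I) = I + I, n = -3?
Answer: -27/8 ≈ -3.3750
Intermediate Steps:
V(x, I) = I/2 (V(x, I) = (I + I)/4 = (2*I)/4 = I/2)
V(6, n)³ = ((½)*(-3))³ = (-3/2)³ = -27/8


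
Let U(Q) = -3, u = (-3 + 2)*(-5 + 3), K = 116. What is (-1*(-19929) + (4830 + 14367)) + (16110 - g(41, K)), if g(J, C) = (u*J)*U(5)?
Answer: 55482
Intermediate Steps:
u = 2 (u = -1*(-2) = 2)
g(J, C) = -6*J (g(J, C) = (2*J)*(-3) = -6*J)
(-1*(-19929) + (4830 + 14367)) + (16110 - g(41, K)) = (-1*(-19929) + (4830 + 14367)) + (16110 - (-6)*41) = (19929 + 19197) + (16110 - 1*(-246)) = 39126 + (16110 + 246) = 39126 + 16356 = 55482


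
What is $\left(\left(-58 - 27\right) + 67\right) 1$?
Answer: $-18$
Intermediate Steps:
$\left(\left(-58 - 27\right) + 67\right) 1 = \left(-85 + 67\right) 1 = \left(-18\right) 1 = -18$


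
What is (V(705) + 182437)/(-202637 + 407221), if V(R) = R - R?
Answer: 182437/204584 ≈ 0.89175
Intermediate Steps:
V(R) = 0
(V(705) + 182437)/(-202637 + 407221) = (0 + 182437)/(-202637 + 407221) = 182437/204584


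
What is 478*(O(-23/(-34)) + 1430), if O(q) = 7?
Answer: 686886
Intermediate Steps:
478*(O(-23/(-34)) + 1430) = 478*(7 + 1430) = 478*1437 = 686886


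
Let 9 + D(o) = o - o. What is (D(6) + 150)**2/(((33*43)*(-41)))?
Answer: -6627/19393 ≈ -0.34172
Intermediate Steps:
D(o) = -9 (D(o) = -9 + (o - o) = -9 + 0 = -9)
(D(6) + 150)**2/(((33*43)*(-41))) = (-9 + 150)**2/(((33*43)*(-41))) = 141**2/((1419*(-41))) = 19881/(-58179) = 19881*(-1/58179) = -6627/19393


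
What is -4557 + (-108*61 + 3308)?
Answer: -7837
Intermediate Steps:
-4557 + (-108*61 + 3308) = -4557 + (-6588 + 3308) = -4557 - 3280 = -7837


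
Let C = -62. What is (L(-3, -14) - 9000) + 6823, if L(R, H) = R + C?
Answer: -2242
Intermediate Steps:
L(R, H) = -62 + R (L(R, H) = R - 62 = -62 + R)
(L(-3, -14) - 9000) + 6823 = ((-62 - 3) - 9000) + 6823 = (-65 - 9000) + 6823 = -9065 + 6823 = -2242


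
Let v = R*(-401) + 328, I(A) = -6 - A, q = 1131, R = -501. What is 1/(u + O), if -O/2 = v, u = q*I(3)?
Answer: -1/412637 ≈ -2.4234e-6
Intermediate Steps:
u = -10179 (u = 1131*(-6 - 1*3) = 1131*(-6 - 3) = 1131*(-9) = -10179)
v = 201229 (v = -501*(-401) + 328 = 200901 + 328 = 201229)
O = -402458 (O = -2*201229 = -402458)
1/(u + O) = 1/(-10179 - 402458) = 1/(-412637) = -1/412637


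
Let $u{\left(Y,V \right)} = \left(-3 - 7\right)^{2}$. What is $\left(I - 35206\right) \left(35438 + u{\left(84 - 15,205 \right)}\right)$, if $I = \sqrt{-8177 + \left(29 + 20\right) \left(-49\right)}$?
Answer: $-1251150828 + 35538 i \sqrt{10578} \approx -1.2511 \cdot 10^{9} + 3.6551 \cdot 10^{6} i$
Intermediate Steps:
$u{\left(Y,V \right)} = 100$ ($u{\left(Y,V \right)} = \left(-10\right)^{2} = 100$)
$I = i \sqrt{10578}$ ($I = \sqrt{-8177 + 49 \left(-49\right)} = \sqrt{-8177 - 2401} = \sqrt{-10578} = i \sqrt{10578} \approx 102.85 i$)
$\left(I - 35206\right) \left(35438 + u{\left(84 - 15,205 \right)}\right) = \left(i \sqrt{10578} - 35206\right) \left(35438 + 100\right) = \left(-35206 + i \sqrt{10578}\right) 35538 = -1251150828 + 35538 i \sqrt{10578}$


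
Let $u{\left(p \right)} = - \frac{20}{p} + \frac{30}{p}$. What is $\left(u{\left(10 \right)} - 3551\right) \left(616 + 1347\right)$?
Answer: $-6968650$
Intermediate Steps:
$u{\left(p \right)} = \frac{10}{p}$
$\left(u{\left(10 \right)} - 3551\right) \left(616 + 1347\right) = \left(\frac{10}{10} - 3551\right) \left(616 + 1347\right) = \left(10 \cdot \frac{1}{10} - 3551\right) 1963 = \left(1 - 3551\right) 1963 = \left(-3550\right) 1963 = -6968650$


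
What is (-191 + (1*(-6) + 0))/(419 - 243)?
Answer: -197/176 ≈ -1.1193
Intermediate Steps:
(-191 + (1*(-6) + 0))/(419 - 243) = (-191 + (-6 + 0))/176 = (-191 - 6)*(1/176) = -197*1/176 = -197/176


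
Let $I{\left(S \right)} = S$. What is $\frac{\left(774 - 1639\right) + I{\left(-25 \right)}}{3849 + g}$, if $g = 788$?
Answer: $- \frac{890}{4637} \approx -0.19193$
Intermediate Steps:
$\frac{\left(774 - 1639\right) + I{\left(-25 \right)}}{3849 + g} = \frac{\left(774 - 1639\right) - 25}{3849 + 788} = \frac{\left(774 - 1639\right) - 25}{4637} = \left(-865 - 25\right) \frac{1}{4637} = \left(-890\right) \frac{1}{4637} = - \frac{890}{4637}$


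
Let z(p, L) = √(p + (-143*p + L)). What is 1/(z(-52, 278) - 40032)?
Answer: -6672/267092227 - √7662/1602553362 ≈ -2.5035e-5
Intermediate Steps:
z(p, L) = √(L - 142*p) (z(p, L) = √(p + (L - 143*p)) = √(L - 142*p))
1/(z(-52, 278) - 40032) = 1/(√(278 - 142*(-52)) - 40032) = 1/(√(278 + 7384) - 40032) = 1/(√7662 - 40032) = 1/(-40032 + √7662)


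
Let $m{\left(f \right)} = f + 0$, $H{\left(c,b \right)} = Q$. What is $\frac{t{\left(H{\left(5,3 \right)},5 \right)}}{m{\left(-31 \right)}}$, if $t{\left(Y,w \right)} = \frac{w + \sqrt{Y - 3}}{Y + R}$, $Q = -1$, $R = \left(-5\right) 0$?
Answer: $\frac{5}{31} + \frac{2 i}{31} \approx 0.16129 + 0.064516 i$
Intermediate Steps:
$R = 0$
$H{\left(c,b \right)} = -1$
$m{\left(f \right)} = f$
$t{\left(Y,w \right)} = \frac{w + \sqrt{-3 + Y}}{Y}$ ($t{\left(Y,w \right)} = \frac{w + \sqrt{Y - 3}}{Y + 0} = \frac{w + \sqrt{-3 + Y}}{Y}$)
$\frac{t{\left(H{\left(5,3 \right)},5 \right)}}{m{\left(-31 \right)}} = \frac{\frac{1}{-1} \left(5 + \sqrt{-3 - 1}\right)}{-31} = - (5 + \sqrt{-4}) \left(- \frac{1}{31}\right) = - (5 + 2 i) \left(- \frac{1}{31}\right) = \left(-5 - 2 i\right) \left(- \frac{1}{31}\right) = \frac{5}{31} + \frac{2 i}{31}$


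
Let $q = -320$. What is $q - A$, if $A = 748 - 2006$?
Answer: $938$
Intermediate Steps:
$A = -1258$ ($A = 748 - 2006 = -1258$)
$q - A = -320 - -1258 = -320 + 1258 = 938$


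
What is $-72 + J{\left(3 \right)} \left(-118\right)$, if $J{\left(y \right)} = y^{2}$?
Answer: $-1134$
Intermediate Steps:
$-72 + J{\left(3 \right)} \left(-118\right) = -72 + 3^{2} \left(-118\right) = -72 + 9 \left(-118\right) = -72 - 1062 = -1134$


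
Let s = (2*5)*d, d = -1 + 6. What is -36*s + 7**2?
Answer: -1751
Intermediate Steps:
d = 5
s = 50 (s = (2*5)*5 = 10*5 = 50)
-36*s + 7**2 = -36*50 + 7**2 = -1800 + 49 = -1751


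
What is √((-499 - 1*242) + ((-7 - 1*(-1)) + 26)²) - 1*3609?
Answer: -3609 + I*√341 ≈ -3609.0 + 18.466*I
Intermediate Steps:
√((-499 - 1*242) + ((-7 - 1*(-1)) + 26)²) - 1*3609 = √((-499 - 242) + ((-7 + 1) + 26)²) - 3609 = √(-741 + (-6 + 26)²) - 3609 = √(-741 + 20²) - 3609 = √(-741 + 400) - 3609 = √(-341) - 3609 = I*√341 - 3609 = -3609 + I*√341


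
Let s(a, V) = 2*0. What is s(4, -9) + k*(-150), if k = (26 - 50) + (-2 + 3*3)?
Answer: 2550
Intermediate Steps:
s(a, V) = 0
k = -17 (k = -24 + (-2 + 9) = -24 + 7 = -17)
s(4, -9) + k*(-150) = 0 - 17*(-150) = 0 + 2550 = 2550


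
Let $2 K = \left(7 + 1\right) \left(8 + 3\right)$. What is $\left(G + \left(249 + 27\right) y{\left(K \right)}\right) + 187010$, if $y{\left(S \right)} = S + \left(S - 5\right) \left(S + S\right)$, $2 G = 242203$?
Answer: $\frac{2534975}{2} \approx 1.2675 \cdot 10^{6}$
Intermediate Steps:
$G = \frac{242203}{2}$ ($G = \frac{1}{2} \cdot 242203 = \frac{242203}{2} \approx 1.211 \cdot 10^{5}$)
$K = 44$ ($K = \frac{\left(7 + 1\right) \left(8 + 3\right)}{2} = \frac{8 \cdot 11}{2} = \frac{1}{2} \cdot 88 = 44$)
$y{\left(S \right)} = S + 2 S \left(-5 + S\right)$ ($y{\left(S \right)} = S + \left(-5 + S\right) 2 S = S + 2 S \left(-5 + S\right)$)
$\left(G + \left(249 + 27\right) y{\left(K \right)}\right) + 187010 = \left(\frac{242203}{2} + \left(249 + 27\right) 44 \left(-9 + 2 \cdot 44\right)\right) + 187010 = \left(\frac{242203}{2} + 276 \cdot 44 \left(-9 + 88\right)\right) + 187010 = \left(\frac{242203}{2} + 276 \cdot 44 \cdot 79\right) + 187010 = \left(\frac{242203}{2} + 276 \cdot 3476\right) + 187010 = \left(\frac{242203}{2} + 959376\right) + 187010 = \frac{2160955}{2} + 187010 = \frac{2534975}{2}$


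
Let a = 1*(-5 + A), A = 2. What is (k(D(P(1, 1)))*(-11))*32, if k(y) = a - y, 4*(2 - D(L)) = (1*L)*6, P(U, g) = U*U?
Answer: 1232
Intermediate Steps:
P(U, g) = U²
a = -3 (a = 1*(-5 + 2) = 1*(-3) = -3)
D(L) = 2 - 3*L/2 (D(L) = 2 - 1*L*6/4 = 2 - L*6/4 = 2 - 3*L/2)
k(y) = -3 - y
(k(D(P(1, 1)))*(-11))*32 = ((-3 - (2 - 3/2*1²))*(-11))*32 = ((-3 - (2 - 3/2*1))*(-11))*32 = ((-3 - (2 - 3/2))*(-11))*32 = ((-3 - 1*½)*(-11))*32 = ((-3 - ½)*(-11))*32 = -7/2*(-11)*32 = (77/2)*32 = 1232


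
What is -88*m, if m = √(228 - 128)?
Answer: -880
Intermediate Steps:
m = 10 (m = √100 = 10)
-88*m = -88*10 = -880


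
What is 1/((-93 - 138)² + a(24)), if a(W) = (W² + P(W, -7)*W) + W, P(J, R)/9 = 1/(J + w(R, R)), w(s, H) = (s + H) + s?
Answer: 1/54033 ≈ 1.8507e-5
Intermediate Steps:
w(s, H) = H + 2*s (w(s, H) = (H + s) + s = H + 2*s)
P(J, R) = 9/(J + 3*R) (P(J, R) = 9/(J + (R + 2*R)) = 9/(J + 3*R))
a(W) = W + W² + 9*W/(-21 + W) (a(W) = (W² + (9/(W + 3*(-7)))*W) + W = (W² + (9/(W - 21))*W) + W = (W² + (9/(-21 + W))*W) + W = (W² + 9*W/(-21 + W)) + W = W + W² + 9*W/(-21 + W))
1/((-93 - 138)² + a(24)) = 1/((-93 - 138)² + 24*(9 + (1 + 24)*(-21 + 24))/(-21 + 24)) = 1/((-231)² + 24*(9 + 25*3)/3) = 1/(53361 + 24*(⅓)*(9 + 75)) = 1/(53361 + 24*(⅓)*84) = 1/(53361 + 672) = 1/54033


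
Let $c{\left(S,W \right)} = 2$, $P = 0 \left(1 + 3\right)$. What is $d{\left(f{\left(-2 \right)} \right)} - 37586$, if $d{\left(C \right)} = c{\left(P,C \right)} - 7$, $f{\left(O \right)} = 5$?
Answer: $-37591$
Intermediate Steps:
$P = 0$ ($P = 0 \cdot 4 = 0$)
$d{\left(C \right)} = -5$ ($d{\left(C \right)} = 2 - 7 = -5$)
$d{\left(f{\left(-2 \right)} \right)} - 37586 = -5 - 37586 = -37591$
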